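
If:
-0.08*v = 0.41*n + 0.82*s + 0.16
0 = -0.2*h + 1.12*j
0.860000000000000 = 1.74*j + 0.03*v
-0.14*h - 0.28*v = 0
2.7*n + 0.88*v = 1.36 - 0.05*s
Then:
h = 2.91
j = 0.52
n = 0.99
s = -0.55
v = -1.45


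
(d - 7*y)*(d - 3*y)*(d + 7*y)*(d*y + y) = d^4*y - 3*d^3*y^2 + d^3*y - 49*d^2*y^3 - 3*d^2*y^2 + 147*d*y^4 - 49*d*y^3 + 147*y^4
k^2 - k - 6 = (k - 3)*(k + 2)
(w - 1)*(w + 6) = w^2 + 5*w - 6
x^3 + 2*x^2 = x^2*(x + 2)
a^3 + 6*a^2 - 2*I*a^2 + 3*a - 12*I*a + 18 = (a + 6)*(a - 3*I)*(a + I)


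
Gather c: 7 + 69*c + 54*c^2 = 54*c^2 + 69*c + 7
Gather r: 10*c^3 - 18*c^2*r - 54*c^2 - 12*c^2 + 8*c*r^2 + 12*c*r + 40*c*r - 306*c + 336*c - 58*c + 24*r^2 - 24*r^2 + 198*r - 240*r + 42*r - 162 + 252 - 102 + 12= 10*c^3 - 66*c^2 + 8*c*r^2 - 28*c + r*(-18*c^2 + 52*c)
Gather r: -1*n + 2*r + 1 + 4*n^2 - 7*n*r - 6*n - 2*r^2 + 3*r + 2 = 4*n^2 - 7*n - 2*r^2 + r*(5 - 7*n) + 3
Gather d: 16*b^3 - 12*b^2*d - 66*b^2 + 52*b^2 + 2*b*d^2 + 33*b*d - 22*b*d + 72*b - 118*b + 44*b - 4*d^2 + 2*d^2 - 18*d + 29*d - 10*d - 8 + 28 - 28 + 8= 16*b^3 - 14*b^2 - 2*b + d^2*(2*b - 2) + d*(-12*b^2 + 11*b + 1)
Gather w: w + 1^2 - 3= w - 2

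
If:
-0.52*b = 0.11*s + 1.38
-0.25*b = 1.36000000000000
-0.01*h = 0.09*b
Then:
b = -5.44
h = 48.96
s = 13.17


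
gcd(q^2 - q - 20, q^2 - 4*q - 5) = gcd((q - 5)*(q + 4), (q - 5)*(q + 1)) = q - 5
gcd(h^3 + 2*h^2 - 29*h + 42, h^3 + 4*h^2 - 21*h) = h^2 + 4*h - 21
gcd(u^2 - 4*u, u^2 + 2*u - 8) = 1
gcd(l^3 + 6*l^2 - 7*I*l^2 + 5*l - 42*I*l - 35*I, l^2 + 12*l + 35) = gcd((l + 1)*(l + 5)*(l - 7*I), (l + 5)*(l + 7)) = l + 5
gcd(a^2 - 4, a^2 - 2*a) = a - 2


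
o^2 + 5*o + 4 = (o + 1)*(o + 4)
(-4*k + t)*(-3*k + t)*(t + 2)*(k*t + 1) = 12*k^3*t^2 + 24*k^3*t - 7*k^2*t^3 - 14*k^2*t^2 + 12*k^2*t + 24*k^2 + k*t^4 + 2*k*t^3 - 7*k*t^2 - 14*k*t + t^3 + 2*t^2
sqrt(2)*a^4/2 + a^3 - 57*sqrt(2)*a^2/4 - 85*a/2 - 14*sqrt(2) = (a - 4*sqrt(2))*(a + sqrt(2))*(a + 7*sqrt(2)/2)*(sqrt(2)*a/2 + 1/2)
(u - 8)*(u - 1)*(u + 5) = u^3 - 4*u^2 - 37*u + 40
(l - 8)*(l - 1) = l^2 - 9*l + 8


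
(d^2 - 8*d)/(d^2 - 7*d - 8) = d/(d + 1)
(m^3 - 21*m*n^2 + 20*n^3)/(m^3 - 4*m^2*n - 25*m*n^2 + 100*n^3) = (m - n)/(m - 5*n)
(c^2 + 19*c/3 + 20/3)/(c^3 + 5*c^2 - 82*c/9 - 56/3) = 3*(c + 5)/(3*c^2 + 11*c - 42)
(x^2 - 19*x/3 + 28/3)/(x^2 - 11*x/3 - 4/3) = (3*x - 7)/(3*x + 1)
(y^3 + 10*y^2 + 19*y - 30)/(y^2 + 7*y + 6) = (y^2 + 4*y - 5)/(y + 1)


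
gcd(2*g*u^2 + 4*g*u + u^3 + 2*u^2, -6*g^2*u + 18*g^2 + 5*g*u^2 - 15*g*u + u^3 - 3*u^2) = 1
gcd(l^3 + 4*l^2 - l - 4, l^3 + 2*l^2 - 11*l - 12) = l^2 + 5*l + 4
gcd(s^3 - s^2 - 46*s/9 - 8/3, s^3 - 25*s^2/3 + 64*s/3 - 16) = s - 3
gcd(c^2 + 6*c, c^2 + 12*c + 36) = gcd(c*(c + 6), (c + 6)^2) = c + 6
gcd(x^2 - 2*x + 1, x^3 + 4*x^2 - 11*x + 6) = x^2 - 2*x + 1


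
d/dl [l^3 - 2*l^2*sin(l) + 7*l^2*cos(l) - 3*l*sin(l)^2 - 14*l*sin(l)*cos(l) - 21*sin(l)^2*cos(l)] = -7*l^2*sin(l) - 2*l^2*cos(l) + 3*l^2 - 4*l*sin(l) - 3*l*sin(2*l) + 14*l*cos(l) - 14*l*cos(2*l) + 21*sin(l)/4 - 7*sin(2*l) - 63*sin(3*l)/4 + 3*cos(2*l)/2 - 3/2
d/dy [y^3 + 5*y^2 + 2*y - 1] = 3*y^2 + 10*y + 2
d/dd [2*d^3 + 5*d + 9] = 6*d^2 + 5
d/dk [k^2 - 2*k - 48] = 2*k - 2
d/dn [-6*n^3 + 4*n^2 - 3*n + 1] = -18*n^2 + 8*n - 3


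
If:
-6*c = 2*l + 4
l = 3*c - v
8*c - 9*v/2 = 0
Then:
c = -9/19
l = -11/19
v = -16/19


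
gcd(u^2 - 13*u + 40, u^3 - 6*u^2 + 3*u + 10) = u - 5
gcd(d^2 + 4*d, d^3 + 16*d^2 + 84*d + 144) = d + 4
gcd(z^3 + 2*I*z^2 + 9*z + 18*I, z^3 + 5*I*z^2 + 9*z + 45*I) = z^2 + 9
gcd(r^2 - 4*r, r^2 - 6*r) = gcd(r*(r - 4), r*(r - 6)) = r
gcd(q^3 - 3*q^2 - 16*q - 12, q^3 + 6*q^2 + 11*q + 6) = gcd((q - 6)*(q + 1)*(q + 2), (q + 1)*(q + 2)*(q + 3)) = q^2 + 3*q + 2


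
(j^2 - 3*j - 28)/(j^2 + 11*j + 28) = (j - 7)/(j + 7)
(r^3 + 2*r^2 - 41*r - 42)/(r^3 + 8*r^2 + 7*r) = (r - 6)/r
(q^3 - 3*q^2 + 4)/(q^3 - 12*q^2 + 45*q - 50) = (q^2 - q - 2)/(q^2 - 10*q + 25)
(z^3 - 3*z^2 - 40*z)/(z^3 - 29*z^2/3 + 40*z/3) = 3*(z + 5)/(3*z - 5)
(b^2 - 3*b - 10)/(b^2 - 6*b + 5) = (b + 2)/(b - 1)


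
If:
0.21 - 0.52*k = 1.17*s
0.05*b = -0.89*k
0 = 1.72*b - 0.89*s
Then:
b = 0.09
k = -0.01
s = 0.18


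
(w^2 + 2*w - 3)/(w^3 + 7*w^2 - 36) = (w - 1)/(w^2 + 4*w - 12)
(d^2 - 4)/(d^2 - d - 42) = (4 - d^2)/(-d^2 + d + 42)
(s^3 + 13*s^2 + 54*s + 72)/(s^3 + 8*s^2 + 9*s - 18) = (s + 4)/(s - 1)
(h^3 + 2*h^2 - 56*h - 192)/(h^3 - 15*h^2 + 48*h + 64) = (h^2 + 10*h + 24)/(h^2 - 7*h - 8)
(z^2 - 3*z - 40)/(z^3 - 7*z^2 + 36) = (z^2 - 3*z - 40)/(z^3 - 7*z^2 + 36)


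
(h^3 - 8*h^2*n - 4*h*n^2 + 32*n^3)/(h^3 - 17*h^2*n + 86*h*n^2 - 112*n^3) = (h + 2*n)/(h - 7*n)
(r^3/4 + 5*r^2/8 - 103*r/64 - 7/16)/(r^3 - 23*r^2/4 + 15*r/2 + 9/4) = (4*r^2 + 9*r - 28)/(16*(r^2 - 6*r + 9))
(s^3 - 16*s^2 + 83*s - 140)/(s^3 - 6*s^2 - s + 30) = (s^2 - 11*s + 28)/(s^2 - s - 6)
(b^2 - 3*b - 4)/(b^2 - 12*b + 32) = (b + 1)/(b - 8)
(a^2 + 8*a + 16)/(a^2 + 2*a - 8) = (a + 4)/(a - 2)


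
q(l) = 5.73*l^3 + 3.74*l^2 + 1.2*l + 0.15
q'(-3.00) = 133.47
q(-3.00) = -124.50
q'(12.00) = 2566.32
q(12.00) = 10454.55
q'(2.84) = 161.09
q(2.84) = 164.98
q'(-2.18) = 66.59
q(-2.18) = -44.06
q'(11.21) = 2245.22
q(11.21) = 8555.41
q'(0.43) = 7.59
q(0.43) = 1.81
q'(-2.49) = 89.15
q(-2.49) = -68.11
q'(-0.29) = 0.48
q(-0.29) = -0.02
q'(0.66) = 13.62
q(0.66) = 4.22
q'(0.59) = 11.60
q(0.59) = 3.34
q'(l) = 17.19*l^2 + 7.48*l + 1.2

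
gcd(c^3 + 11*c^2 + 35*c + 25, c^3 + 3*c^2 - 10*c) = c + 5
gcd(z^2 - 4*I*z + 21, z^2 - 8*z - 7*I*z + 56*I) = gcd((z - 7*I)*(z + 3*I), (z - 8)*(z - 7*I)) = z - 7*I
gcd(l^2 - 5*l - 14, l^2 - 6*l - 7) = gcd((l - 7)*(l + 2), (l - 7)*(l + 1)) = l - 7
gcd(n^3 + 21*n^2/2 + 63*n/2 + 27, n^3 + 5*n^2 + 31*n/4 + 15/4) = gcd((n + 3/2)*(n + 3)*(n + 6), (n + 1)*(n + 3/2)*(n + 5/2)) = n + 3/2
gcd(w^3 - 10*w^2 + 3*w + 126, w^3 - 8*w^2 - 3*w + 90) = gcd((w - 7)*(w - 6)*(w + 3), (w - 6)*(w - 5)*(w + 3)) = w^2 - 3*w - 18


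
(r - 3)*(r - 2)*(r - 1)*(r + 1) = r^4 - 5*r^3 + 5*r^2 + 5*r - 6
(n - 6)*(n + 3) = n^2 - 3*n - 18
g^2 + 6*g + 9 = (g + 3)^2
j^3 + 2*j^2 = j^2*(j + 2)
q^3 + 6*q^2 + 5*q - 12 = (q - 1)*(q + 3)*(q + 4)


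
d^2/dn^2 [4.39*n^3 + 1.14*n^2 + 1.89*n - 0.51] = 26.34*n + 2.28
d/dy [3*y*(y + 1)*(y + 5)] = 9*y^2 + 36*y + 15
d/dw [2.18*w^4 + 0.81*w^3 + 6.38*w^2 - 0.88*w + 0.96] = 8.72*w^3 + 2.43*w^2 + 12.76*w - 0.88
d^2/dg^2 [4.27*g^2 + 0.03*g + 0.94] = 8.54000000000000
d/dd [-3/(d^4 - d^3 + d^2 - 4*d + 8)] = 3*(4*d^3 - 3*d^2 + 2*d - 4)/(d^4 - d^3 + d^2 - 4*d + 8)^2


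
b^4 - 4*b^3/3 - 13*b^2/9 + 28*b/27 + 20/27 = (b - 5/3)*(b - 1)*(b + 2/3)^2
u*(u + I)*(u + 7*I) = u^3 + 8*I*u^2 - 7*u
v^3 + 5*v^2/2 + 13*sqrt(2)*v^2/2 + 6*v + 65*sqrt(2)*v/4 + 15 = (v + 5/2)*(v + sqrt(2)/2)*(v + 6*sqrt(2))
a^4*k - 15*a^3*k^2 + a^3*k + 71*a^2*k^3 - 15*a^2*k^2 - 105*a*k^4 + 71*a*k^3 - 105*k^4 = (a - 7*k)*(a - 5*k)*(a - 3*k)*(a*k + k)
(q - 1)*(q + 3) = q^2 + 2*q - 3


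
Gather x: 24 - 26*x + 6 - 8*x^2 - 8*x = -8*x^2 - 34*x + 30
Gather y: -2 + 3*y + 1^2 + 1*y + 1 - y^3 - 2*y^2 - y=-y^3 - 2*y^2 + 3*y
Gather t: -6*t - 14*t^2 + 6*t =-14*t^2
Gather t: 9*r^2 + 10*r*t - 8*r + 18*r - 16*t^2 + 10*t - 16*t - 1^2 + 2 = 9*r^2 + 10*r - 16*t^2 + t*(10*r - 6) + 1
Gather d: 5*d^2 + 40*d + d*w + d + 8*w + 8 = 5*d^2 + d*(w + 41) + 8*w + 8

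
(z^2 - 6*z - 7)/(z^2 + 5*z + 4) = (z - 7)/(z + 4)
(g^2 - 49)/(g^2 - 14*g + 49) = (g + 7)/(g - 7)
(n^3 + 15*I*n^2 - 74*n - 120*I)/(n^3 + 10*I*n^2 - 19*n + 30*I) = (n + 4*I)/(n - I)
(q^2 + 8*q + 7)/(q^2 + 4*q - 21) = (q + 1)/(q - 3)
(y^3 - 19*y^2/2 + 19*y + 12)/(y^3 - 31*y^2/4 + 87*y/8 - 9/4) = 4*(2*y^2 - 7*y - 4)/(8*y^2 - 14*y + 3)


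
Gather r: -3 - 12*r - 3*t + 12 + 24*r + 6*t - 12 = 12*r + 3*t - 3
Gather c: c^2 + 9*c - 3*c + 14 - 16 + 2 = c^2 + 6*c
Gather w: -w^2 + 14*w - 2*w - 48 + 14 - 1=-w^2 + 12*w - 35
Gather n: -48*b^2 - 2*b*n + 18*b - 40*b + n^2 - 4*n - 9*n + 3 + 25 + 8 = -48*b^2 - 22*b + n^2 + n*(-2*b - 13) + 36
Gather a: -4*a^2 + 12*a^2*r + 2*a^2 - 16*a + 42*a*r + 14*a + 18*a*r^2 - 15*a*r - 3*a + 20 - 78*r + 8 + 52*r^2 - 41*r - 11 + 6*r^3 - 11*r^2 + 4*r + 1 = a^2*(12*r - 2) + a*(18*r^2 + 27*r - 5) + 6*r^3 + 41*r^2 - 115*r + 18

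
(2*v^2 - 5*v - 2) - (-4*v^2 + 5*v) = 6*v^2 - 10*v - 2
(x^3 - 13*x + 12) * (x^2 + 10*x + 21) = x^5 + 10*x^4 + 8*x^3 - 118*x^2 - 153*x + 252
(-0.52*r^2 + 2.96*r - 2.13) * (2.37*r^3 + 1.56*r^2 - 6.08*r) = -1.2324*r^5 + 6.204*r^4 + 2.7311*r^3 - 21.3196*r^2 + 12.9504*r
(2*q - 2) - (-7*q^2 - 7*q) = 7*q^2 + 9*q - 2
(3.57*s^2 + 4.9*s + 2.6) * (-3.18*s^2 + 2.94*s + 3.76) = -11.3526*s^4 - 5.0862*s^3 + 19.5612*s^2 + 26.068*s + 9.776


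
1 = 1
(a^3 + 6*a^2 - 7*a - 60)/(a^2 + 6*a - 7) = (a^3 + 6*a^2 - 7*a - 60)/(a^2 + 6*a - 7)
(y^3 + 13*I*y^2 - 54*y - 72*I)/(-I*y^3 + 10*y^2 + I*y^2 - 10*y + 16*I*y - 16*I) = (I*y^3 - 13*y^2 - 54*I*y + 72)/(y^3 + y^2*(-1 + 10*I) + y*(-16 - 10*I) + 16)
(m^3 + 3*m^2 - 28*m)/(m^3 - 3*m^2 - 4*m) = (m + 7)/(m + 1)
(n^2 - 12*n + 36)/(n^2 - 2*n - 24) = (n - 6)/(n + 4)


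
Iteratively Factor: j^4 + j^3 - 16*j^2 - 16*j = (j)*(j^3 + j^2 - 16*j - 16) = j*(j + 1)*(j^2 - 16) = j*(j + 1)*(j + 4)*(j - 4)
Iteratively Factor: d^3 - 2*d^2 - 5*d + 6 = (d - 3)*(d^2 + d - 2) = (d - 3)*(d + 2)*(d - 1)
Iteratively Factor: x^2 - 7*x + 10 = (x - 2)*(x - 5)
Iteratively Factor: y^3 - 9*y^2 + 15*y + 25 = (y - 5)*(y^2 - 4*y - 5) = (y - 5)^2*(y + 1)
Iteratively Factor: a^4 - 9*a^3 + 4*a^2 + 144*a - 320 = (a - 4)*(a^3 - 5*a^2 - 16*a + 80) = (a - 5)*(a - 4)*(a^2 - 16) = (a - 5)*(a - 4)^2*(a + 4)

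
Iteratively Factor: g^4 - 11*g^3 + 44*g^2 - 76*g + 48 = (g - 2)*(g^3 - 9*g^2 + 26*g - 24) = (g - 2)^2*(g^2 - 7*g + 12) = (g - 4)*(g - 2)^2*(g - 3)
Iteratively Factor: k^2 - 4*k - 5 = (k - 5)*(k + 1)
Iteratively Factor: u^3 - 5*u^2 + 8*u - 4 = (u - 1)*(u^2 - 4*u + 4) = (u - 2)*(u - 1)*(u - 2)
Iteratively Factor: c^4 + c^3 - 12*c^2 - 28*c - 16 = (c + 2)*(c^3 - c^2 - 10*c - 8) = (c - 4)*(c + 2)*(c^2 + 3*c + 2) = (c - 4)*(c + 2)^2*(c + 1)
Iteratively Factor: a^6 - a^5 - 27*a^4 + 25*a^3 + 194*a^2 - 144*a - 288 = (a + 4)*(a^5 - 5*a^4 - 7*a^3 + 53*a^2 - 18*a - 72) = (a - 4)*(a + 4)*(a^4 - a^3 - 11*a^2 + 9*a + 18) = (a - 4)*(a - 3)*(a + 4)*(a^3 + 2*a^2 - 5*a - 6) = (a - 4)*(a - 3)*(a + 1)*(a + 4)*(a^2 + a - 6) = (a - 4)*(a - 3)*(a - 2)*(a + 1)*(a + 4)*(a + 3)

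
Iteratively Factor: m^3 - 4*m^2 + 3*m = (m - 3)*(m^2 - m) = (m - 3)*(m - 1)*(m)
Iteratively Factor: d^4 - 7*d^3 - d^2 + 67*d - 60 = (d - 4)*(d^3 - 3*d^2 - 13*d + 15) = (d - 4)*(d - 1)*(d^2 - 2*d - 15) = (d - 5)*(d - 4)*(d - 1)*(d + 3)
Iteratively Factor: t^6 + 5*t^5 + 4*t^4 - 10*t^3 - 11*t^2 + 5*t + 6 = (t - 1)*(t^5 + 6*t^4 + 10*t^3 - 11*t - 6) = (t - 1)^2*(t^4 + 7*t^3 + 17*t^2 + 17*t + 6) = (t - 1)^2*(t + 1)*(t^3 + 6*t^2 + 11*t + 6) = (t - 1)^2*(t + 1)*(t + 3)*(t^2 + 3*t + 2) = (t - 1)^2*(t + 1)*(t + 2)*(t + 3)*(t + 1)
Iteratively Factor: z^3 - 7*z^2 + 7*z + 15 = (z + 1)*(z^2 - 8*z + 15) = (z - 3)*(z + 1)*(z - 5)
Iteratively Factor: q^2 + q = (q + 1)*(q)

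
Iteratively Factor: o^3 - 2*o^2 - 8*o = (o - 4)*(o^2 + 2*o) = (o - 4)*(o + 2)*(o)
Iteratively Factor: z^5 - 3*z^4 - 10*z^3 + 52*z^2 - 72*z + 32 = (z - 2)*(z^4 - z^3 - 12*z^2 + 28*z - 16) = (z - 2)*(z + 4)*(z^3 - 5*z^2 + 8*z - 4) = (z - 2)^2*(z + 4)*(z^2 - 3*z + 2) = (z - 2)^2*(z - 1)*(z + 4)*(z - 2)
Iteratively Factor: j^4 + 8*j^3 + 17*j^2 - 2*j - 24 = (j + 2)*(j^3 + 6*j^2 + 5*j - 12) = (j - 1)*(j + 2)*(j^2 + 7*j + 12) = (j - 1)*(j + 2)*(j + 3)*(j + 4)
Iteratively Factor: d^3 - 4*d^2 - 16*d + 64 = (d - 4)*(d^2 - 16) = (d - 4)*(d + 4)*(d - 4)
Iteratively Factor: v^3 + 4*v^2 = (v)*(v^2 + 4*v) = v*(v + 4)*(v)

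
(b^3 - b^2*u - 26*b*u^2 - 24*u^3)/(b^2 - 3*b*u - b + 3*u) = (b^3 - b^2*u - 26*b*u^2 - 24*u^3)/(b^2 - 3*b*u - b + 3*u)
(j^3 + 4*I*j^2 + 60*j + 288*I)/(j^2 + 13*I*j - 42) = (j^2 - 2*I*j + 48)/(j + 7*I)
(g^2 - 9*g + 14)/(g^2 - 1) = (g^2 - 9*g + 14)/(g^2 - 1)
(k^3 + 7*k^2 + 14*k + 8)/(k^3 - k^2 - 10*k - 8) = (k + 4)/(k - 4)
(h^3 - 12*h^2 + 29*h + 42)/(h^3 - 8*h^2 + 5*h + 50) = (h^3 - 12*h^2 + 29*h + 42)/(h^3 - 8*h^2 + 5*h + 50)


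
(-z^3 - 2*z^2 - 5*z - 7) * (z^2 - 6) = -z^5 - 2*z^4 + z^3 + 5*z^2 + 30*z + 42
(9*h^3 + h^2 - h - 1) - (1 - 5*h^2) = 9*h^3 + 6*h^2 - h - 2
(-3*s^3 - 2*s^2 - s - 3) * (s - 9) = -3*s^4 + 25*s^3 + 17*s^2 + 6*s + 27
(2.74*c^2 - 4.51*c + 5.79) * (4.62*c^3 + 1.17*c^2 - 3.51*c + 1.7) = 12.6588*c^5 - 17.6304*c^4 + 11.8557*c^3 + 27.2624*c^2 - 27.9899*c + 9.843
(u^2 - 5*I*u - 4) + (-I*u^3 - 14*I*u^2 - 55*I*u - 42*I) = -I*u^3 + u^2 - 14*I*u^2 - 60*I*u - 4 - 42*I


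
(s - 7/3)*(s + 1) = s^2 - 4*s/3 - 7/3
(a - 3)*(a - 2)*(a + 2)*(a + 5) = a^4 + 2*a^3 - 19*a^2 - 8*a + 60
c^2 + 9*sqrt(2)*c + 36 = (c + 3*sqrt(2))*(c + 6*sqrt(2))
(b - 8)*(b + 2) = b^2 - 6*b - 16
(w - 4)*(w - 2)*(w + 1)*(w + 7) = w^4 + 2*w^3 - 33*w^2 + 22*w + 56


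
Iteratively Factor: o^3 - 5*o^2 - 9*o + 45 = (o + 3)*(o^2 - 8*o + 15) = (o - 3)*(o + 3)*(o - 5)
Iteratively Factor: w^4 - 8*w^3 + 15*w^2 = (w)*(w^3 - 8*w^2 + 15*w) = w^2*(w^2 - 8*w + 15) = w^2*(w - 5)*(w - 3)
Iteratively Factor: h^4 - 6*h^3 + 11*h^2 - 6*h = (h - 3)*(h^3 - 3*h^2 + 2*h) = (h - 3)*(h - 1)*(h^2 - 2*h) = h*(h - 3)*(h - 1)*(h - 2)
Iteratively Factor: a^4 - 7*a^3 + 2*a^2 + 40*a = (a - 5)*(a^3 - 2*a^2 - 8*a) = a*(a - 5)*(a^2 - 2*a - 8) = a*(a - 5)*(a + 2)*(a - 4)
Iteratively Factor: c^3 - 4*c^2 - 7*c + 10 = (c + 2)*(c^2 - 6*c + 5) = (c - 1)*(c + 2)*(c - 5)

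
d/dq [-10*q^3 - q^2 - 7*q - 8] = -30*q^2 - 2*q - 7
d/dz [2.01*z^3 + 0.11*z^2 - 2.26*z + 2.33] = 6.03*z^2 + 0.22*z - 2.26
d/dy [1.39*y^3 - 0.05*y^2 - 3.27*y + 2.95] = 4.17*y^2 - 0.1*y - 3.27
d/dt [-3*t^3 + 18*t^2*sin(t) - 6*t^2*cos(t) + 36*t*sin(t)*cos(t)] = 6*t^2*sin(t) + 18*t^2*cos(t) - 9*t^2 + 36*t*sin(t) - 12*t*cos(t) + 36*t*cos(2*t) + 18*sin(2*t)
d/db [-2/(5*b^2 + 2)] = 20*b/(5*b^2 + 2)^2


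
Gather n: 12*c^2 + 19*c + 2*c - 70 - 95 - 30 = 12*c^2 + 21*c - 195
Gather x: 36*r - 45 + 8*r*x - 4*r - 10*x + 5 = 32*r + x*(8*r - 10) - 40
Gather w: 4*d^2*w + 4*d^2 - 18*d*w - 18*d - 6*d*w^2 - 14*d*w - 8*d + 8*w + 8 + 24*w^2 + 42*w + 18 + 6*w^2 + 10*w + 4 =4*d^2 - 26*d + w^2*(30 - 6*d) + w*(4*d^2 - 32*d + 60) + 30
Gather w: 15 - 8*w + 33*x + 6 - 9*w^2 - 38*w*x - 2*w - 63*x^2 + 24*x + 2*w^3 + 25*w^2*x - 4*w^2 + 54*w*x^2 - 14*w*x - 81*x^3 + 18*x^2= 2*w^3 + w^2*(25*x - 13) + w*(54*x^2 - 52*x - 10) - 81*x^3 - 45*x^2 + 57*x + 21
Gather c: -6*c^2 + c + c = -6*c^2 + 2*c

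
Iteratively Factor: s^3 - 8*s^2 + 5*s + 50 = (s + 2)*(s^2 - 10*s + 25) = (s - 5)*(s + 2)*(s - 5)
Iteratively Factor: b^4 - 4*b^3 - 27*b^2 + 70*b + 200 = (b + 2)*(b^3 - 6*b^2 - 15*b + 100) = (b - 5)*(b + 2)*(b^2 - b - 20) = (b - 5)*(b + 2)*(b + 4)*(b - 5)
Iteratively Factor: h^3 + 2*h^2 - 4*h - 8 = (h + 2)*(h^2 - 4) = (h + 2)^2*(h - 2)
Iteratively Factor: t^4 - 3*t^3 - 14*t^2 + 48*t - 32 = (t - 4)*(t^3 + t^2 - 10*t + 8) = (t - 4)*(t - 2)*(t^2 + 3*t - 4) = (t - 4)*(t - 2)*(t - 1)*(t + 4)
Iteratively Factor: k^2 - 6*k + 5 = (k - 1)*(k - 5)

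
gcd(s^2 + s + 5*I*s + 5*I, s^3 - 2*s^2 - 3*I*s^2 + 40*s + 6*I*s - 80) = s + 5*I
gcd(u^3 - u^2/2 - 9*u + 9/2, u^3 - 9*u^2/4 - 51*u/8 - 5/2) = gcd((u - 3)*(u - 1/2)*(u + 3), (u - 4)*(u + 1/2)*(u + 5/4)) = 1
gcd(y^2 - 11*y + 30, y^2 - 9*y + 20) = y - 5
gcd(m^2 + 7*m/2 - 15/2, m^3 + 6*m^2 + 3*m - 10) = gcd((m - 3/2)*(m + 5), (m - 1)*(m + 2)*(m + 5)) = m + 5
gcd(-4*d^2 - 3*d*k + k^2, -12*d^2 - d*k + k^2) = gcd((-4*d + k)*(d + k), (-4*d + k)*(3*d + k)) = 4*d - k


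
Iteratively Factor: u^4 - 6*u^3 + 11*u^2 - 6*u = (u - 1)*(u^3 - 5*u^2 + 6*u) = (u - 3)*(u - 1)*(u^2 - 2*u) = u*(u - 3)*(u - 1)*(u - 2)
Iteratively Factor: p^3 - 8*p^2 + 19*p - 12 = (p - 4)*(p^2 - 4*p + 3) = (p - 4)*(p - 3)*(p - 1)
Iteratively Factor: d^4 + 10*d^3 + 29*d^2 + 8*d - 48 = (d - 1)*(d^3 + 11*d^2 + 40*d + 48) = (d - 1)*(d + 4)*(d^2 + 7*d + 12) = (d - 1)*(d + 4)^2*(d + 3)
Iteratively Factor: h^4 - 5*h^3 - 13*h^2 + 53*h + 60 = (h + 1)*(h^3 - 6*h^2 - 7*h + 60) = (h - 4)*(h + 1)*(h^2 - 2*h - 15) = (h - 5)*(h - 4)*(h + 1)*(h + 3)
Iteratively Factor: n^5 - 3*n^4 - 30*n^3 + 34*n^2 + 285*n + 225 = (n - 5)*(n^4 + 2*n^3 - 20*n^2 - 66*n - 45) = (n - 5)*(n + 3)*(n^3 - n^2 - 17*n - 15) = (n - 5)^2*(n + 3)*(n^2 + 4*n + 3) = (n - 5)^2*(n + 1)*(n + 3)*(n + 3)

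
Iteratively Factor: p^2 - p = (p)*(p - 1)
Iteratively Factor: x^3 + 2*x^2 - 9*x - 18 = (x + 2)*(x^2 - 9) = (x + 2)*(x + 3)*(x - 3)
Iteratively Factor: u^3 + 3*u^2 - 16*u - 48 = (u - 4)*(u^2 + 7*u + 12) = (u - 4)*(u + 4)*(u + 3)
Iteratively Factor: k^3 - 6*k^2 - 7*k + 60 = (k + 3)*(k^2 - 9*k + 20) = (k - 5)*(k + 3)*(k - 4)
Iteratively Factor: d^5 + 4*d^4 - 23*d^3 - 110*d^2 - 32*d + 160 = (d + 4)*(d^4 - 23*d^2 - 18*d + 40) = (d + 2)*(d + 4)*(d^3 - 2*d^2 - 19*d + 20) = (d + 2)*(d + 4)^2*(d^2 - 6*d + 5) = (d - 5)*(d + 2)*(d + 4)^2*(d - 1)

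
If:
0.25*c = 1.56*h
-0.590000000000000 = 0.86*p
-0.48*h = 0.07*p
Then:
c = 0.62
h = 0.10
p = -0.69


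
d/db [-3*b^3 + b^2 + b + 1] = -9*b^2 + 2*b + 1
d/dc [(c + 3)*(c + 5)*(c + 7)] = 3*c^2 + 30*c + 71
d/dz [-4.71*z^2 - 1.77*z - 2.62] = -9.42*z - 1.77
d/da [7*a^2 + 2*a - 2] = 14*a + 2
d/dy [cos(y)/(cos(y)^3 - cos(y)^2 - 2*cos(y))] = (2*cos(y) - 1)*sin(y)/(sin(y)^2 + cos(y) + 1)^2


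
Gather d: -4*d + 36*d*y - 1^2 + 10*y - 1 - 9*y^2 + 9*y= d*(36*y - 4) - 9*y^2 + 19*y - 2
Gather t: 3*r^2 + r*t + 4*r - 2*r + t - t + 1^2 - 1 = 3*r^2 + r*t + 2*r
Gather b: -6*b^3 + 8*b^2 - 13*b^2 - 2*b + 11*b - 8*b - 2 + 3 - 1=-6*b^3 - 5*b^2 + b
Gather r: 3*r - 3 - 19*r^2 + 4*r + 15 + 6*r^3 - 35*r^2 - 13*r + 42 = 6*r^3 - 54*r^2 - 6*r + 54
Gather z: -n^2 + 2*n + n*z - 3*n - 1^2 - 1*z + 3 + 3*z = -n^2 - n + z*(n + 2) + 2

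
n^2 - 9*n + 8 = (n - 8)*(n - 1)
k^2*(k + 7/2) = k^3 + 7*k^2/2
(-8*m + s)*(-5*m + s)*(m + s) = 40*m^3 + 27*m^2*s - 12*m*s^2 + s^3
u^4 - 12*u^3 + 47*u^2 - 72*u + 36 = (u - 6)*(u - 3)*(u - 2)*(u - 1)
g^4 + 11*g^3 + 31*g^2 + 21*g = g*(g + 1)*(g + 3)*(g + 7)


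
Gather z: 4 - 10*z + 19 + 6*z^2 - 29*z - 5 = 6*z^2 - 39*z + 18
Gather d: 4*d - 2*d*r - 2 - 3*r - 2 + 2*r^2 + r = d*(4 - 2*r) + 2*r^2 - 2*r - 4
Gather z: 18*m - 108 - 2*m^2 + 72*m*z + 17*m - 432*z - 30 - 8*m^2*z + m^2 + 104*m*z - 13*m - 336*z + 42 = -m^2 + 22*m + z*(-8*m^2 + 176*m - 768) - 96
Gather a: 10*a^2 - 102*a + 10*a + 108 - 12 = 10*a^2 - 92*a + 96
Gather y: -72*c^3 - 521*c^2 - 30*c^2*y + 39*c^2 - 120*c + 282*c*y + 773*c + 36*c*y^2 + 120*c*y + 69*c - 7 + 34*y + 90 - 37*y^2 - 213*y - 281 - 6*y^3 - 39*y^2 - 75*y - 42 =-72*c^3 - 482*c^2 + 722*c - 6*y^3 + y^2*(36*c - 76) + y*(-30*c^2 + 402*c - 254) - 240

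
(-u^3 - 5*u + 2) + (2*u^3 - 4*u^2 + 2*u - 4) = u^3 - 4*u^2 - 3*u - 2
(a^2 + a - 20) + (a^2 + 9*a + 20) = 2*a^2 + 10*a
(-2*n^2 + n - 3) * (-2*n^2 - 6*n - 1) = 4*n^4 + 10*n^3 + 2*n^2 + 17*n + 3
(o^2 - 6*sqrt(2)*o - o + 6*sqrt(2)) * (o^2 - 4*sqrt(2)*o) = o^4 - 10*sqrt(2)*o^3 - o^3 + 10*sqrt(2)*o^2 + 48*o^2 - 48*o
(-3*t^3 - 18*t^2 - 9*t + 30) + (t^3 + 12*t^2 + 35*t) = -2*t^3 - 6*t^2 + 26*t + 30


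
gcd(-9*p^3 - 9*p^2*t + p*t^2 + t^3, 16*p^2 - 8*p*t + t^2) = 1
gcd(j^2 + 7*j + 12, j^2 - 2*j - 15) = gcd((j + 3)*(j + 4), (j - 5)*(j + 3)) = j + 3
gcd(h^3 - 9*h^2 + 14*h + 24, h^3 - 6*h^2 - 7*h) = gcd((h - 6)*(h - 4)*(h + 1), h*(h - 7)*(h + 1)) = h + 1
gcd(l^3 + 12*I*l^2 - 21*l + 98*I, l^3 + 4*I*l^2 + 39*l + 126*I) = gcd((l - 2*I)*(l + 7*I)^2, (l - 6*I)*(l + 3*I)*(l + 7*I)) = l + 7*I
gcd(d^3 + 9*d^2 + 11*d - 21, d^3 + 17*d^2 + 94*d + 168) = d + 7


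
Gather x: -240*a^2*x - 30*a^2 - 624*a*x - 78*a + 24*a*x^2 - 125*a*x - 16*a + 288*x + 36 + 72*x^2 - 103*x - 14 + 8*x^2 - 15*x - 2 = -30*a^2 - 94*a + x^2*(24*a + 80) + x*(-240*a^2 - 749*a + 170) + 20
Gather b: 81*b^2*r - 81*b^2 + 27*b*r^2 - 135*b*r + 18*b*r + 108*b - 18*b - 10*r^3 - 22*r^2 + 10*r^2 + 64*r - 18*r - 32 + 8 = b^2*(81*r - 81) + b*(27*r^2 - 117*r + 90) - 10*r^3 - 12*r^2 + 46*r - 24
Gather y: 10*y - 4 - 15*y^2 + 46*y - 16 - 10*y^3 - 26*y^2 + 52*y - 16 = -10*y^3 - 41*y^2 + 108*y - 36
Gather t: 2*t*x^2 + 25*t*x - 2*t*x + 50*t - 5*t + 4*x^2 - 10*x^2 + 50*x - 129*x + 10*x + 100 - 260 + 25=t*(2*x^2 + 23*x + 45) - 6*x^2 - 69*x - 135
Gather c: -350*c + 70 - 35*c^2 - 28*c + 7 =-35*c^2 - 378*c + 77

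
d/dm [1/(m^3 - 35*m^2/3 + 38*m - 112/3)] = 3*(-9*m^2 + 70*m - 114)/(3*m^3 - 35*m^2 + 114*m - 112)^2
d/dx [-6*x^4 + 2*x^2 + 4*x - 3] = -24*x^3 + 4*x + 4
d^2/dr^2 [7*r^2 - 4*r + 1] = 14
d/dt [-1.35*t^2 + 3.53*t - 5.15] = 3.53 - 2.7*t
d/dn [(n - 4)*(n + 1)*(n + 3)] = 3*n^2 - 13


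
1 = 1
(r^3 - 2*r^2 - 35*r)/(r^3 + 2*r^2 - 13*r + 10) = r*(r - 7)/(r^2 - 3*r + 2)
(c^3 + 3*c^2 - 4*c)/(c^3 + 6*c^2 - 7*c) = (c + 4)/(c + 7)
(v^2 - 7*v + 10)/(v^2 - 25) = (v - 2)/(v + 5)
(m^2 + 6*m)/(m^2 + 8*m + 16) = m*(m + 6)/(m^2 + 8*m + 16)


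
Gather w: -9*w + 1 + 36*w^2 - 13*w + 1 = 36*w^2 - 22*w + 2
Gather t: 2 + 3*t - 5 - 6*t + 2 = -3*t - 1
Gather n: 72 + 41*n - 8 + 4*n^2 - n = 4*n^2 + 40*n + 64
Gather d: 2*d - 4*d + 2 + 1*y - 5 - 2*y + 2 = -2*d - y - 1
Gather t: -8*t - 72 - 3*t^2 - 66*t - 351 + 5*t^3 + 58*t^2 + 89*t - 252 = 5*t^3 + 55*t^2 + 15*t - 675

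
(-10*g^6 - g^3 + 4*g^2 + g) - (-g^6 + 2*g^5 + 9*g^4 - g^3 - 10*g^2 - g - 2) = -9*g^6 - 2*g^5 - 9*g^4 + 14*g^2 + 2*g + 2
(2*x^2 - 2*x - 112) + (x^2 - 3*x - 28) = 3*x^2 - 5*x - 140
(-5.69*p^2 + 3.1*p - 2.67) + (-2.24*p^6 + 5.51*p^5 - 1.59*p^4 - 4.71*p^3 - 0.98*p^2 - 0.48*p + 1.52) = -2.24*p^6 + 5.51*p^5 - 1.59*p^4 - 4.71*p^3 - 6.67*p^2 + 2.62*p - 1.15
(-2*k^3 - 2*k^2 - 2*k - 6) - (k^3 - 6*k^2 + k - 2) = -3*k^3 + 4*k^2 - 3*k - 4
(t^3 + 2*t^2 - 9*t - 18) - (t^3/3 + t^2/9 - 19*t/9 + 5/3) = 2*t^3/3 + 17*t^2/9 - 62*t/9 - 59/3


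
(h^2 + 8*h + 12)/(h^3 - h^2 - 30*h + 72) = (h + 2)/(h^2 - 7*h + 12)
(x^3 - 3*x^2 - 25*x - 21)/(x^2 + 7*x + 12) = (x^2 - 6*x - 7)/(x + 4)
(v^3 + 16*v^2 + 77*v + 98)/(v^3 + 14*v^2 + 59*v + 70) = (v + 7)/(v + 5)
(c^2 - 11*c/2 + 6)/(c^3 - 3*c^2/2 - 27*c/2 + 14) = (2*c - 3)/(2*c^2 + 5*c - 7)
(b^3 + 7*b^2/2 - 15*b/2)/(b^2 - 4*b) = (2*b^2 + 7*b - 15)/(2*(b - 4))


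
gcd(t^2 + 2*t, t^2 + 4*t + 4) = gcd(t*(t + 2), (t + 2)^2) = t + 2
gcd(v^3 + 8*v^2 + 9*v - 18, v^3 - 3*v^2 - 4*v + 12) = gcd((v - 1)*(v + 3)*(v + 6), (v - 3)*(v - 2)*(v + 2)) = 1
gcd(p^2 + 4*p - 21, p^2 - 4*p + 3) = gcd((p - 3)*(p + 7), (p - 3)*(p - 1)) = p - 3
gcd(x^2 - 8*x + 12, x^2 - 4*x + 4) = x - 2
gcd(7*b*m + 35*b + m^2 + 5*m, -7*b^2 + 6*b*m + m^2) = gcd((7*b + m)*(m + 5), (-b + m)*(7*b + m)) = 7*b + m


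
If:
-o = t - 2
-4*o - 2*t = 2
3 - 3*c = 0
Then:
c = 1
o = -3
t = 5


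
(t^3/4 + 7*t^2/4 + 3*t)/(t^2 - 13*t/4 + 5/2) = t*(t^2 + 7*t + 12)/(4*t^2 - 13*t + 10)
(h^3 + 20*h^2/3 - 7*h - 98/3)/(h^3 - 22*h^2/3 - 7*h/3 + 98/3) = (h + 7)/(h - 7)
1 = 1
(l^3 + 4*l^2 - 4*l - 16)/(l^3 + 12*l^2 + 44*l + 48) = (l - 2)/(l + 6)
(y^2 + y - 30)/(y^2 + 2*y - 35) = (y + 6)/(y + 7)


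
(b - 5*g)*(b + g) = b^2 - 4*b*g - 5*g^2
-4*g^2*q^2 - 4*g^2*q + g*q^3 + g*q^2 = q*(-4*g + q)*(g*q + g)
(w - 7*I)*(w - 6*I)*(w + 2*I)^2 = w^4 - 9*I*w^3 + 6*w^2 - 116*I*w + 168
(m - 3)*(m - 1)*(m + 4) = m^3 - 13*m + 12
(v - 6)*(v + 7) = v^2 + v - 42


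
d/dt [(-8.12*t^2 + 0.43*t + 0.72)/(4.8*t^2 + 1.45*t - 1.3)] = (-13.838*t^2 + 14.2*t - 1.603)/(23.04*t^4 + 13.92*t^3 - 10.3775*t^2 - 3.77*t + 1.69)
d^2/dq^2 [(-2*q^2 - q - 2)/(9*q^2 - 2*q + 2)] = 2*(-117*q^3 - 378*q^2 + 162*q + 16)/(729*q^6 - 486*q^5 + 594*q^4 - 224*q^3 + 132*q^2 - 24*q + 8)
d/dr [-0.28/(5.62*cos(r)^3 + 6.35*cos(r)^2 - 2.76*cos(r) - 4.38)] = (-4.7208*cos(r)^2 - 3.556*cos(r) + 0.7728)*sin(r)/(5.62*cos(r)^3 + 6.35*cos(r)^2 - 2.76*cos(r) - 4.38)^2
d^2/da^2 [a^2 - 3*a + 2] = 2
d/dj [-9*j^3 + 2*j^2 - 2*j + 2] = -27*j^2 + 4*j - 2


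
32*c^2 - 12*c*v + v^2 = (-8*c + v)*(-4*c + v)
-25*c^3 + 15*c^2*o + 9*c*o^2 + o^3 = (-c + o)*(5*c + o)^2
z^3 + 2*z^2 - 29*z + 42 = (z - 3)*(z - 2)*(z + 7)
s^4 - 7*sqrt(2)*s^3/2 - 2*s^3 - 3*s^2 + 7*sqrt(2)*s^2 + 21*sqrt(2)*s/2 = s*(s - 3)*(s + 1)*(s - 7*sqrt(2)/2)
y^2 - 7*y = y*(y - 7)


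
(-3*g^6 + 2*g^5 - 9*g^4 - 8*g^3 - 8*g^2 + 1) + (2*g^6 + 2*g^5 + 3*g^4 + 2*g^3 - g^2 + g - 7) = -g^6 + 4*g^5 - 6*g^4 - 6*g^3 - 9*g^2 + g - 6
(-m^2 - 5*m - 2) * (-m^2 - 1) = m^4 + 5*m^3 + 3*m^2 + 5*m + 2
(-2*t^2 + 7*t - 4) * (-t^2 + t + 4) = 2*t^4 - 9*t^3 + 3*t^2 + 24*t - 16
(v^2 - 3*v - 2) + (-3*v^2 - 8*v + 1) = -2*v^2 - 11*v - 1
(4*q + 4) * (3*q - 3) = 12*q^2 - 12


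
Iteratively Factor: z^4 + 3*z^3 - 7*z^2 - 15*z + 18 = (z - 2)*(z^3 + 5*z^2 + 3*z - 9) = (z - 2)*(z + 3)*(z^2 + 2*z - 3) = (z - 2)*(z - 1)*(z + 3)*(z + 3)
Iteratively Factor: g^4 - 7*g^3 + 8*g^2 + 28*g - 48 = (g - 2)*(g^3 - 5*g^2 - 2*g + 24) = (g - 4)*(g - 2)*(g^2 - g - 6) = (g - 4)*(g - 2)*(g + 2)*(g - 3)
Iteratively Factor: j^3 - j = (j)*(j^2 - 1) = j*(j + 1)*(j - 1)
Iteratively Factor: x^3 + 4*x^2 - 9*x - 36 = (x + 3)*(x^2 + x - 12) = (x + 3)*(x + 4)*(x - 3)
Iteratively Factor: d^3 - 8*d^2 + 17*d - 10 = (d - 2)*(d^2 - 6*d + 5) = (d - 2)*(d - 1)*(d - 5)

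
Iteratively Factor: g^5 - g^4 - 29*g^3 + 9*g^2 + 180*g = (g + 3)*(g^4 - 4*g^3 - 17*g^2 + 60*g) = (g + 3)*(g + 4)*(g^3 - 8*g^2 + 15*g) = (g - 3)*(g + 3)*(g + 4)*(g^2 - 5*g) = g*(g - 3)*(g + 3)*(g + 4)*(g - 5)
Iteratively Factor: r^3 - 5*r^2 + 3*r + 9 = (r - 3)*(r^2 - 2*r - 3) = (r - 3)*(r + 1)*(r - 3)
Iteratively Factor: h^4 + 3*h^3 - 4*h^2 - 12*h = (h + 2)*(h^3 + h^2 - 6*h) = (h - 2)*(h + 2)*(h^2 + 3*h) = h*(h - 2)*(h + 2)*(h + 3)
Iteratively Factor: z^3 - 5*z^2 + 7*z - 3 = (z - 3)*(z^2 - 2*z + 1) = (z - 3)*(z - 1)*(z - 1)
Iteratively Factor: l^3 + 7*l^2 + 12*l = (l + 4)*(l^2 + 3*l) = l*(l + 4)*(l + 3)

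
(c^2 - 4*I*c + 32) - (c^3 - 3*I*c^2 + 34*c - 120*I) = -c^3 + c^2 + 3*I*c^2 - 34*c - 4*I*c + 32 + 120*I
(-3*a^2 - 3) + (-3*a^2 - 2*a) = -6*a^2 - 2*a - 3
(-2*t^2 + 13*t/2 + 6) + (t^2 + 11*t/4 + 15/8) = -t^2 + 37*t/4 + 63/8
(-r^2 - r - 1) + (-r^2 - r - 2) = -2*r^2 - 2*r - 3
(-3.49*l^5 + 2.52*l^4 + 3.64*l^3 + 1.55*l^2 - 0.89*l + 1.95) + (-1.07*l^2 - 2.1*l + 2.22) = -3.49*l^5 + 2.52*l^4 + 3.64*l^3 + 0.48*l^2 - 2.99*l + 4.17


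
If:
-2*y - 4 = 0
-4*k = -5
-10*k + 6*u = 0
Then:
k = 5/4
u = 25/12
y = -2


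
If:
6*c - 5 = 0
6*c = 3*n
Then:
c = 5/6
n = 5/3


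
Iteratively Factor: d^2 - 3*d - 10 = (d + 2)*(d - 5)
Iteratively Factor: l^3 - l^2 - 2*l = (l + 1)*(l^2 - 2*l) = l*(l + 1)*(l - 2)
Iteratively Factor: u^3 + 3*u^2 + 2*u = (u + 2)*(u^2 + u) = (u + 1)*(u + 2)*(u)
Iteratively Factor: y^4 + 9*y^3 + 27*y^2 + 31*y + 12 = (y + 1)*(y^3 + 8*y^2 + 19*y + 12) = (y + 1)*(y + 3)*(y^2 + 5*y + 4) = (y + 1)^2*(y + 3)*(y + 4)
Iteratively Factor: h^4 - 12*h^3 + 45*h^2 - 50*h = (h)*(h^3 - 12*h^2 + 45*h - 50) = h*(h - 5)*(h^2 - 7*h + 10) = h*(h - 5)*(h - 2)*(h - 5)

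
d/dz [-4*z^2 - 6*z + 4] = -8*z - 6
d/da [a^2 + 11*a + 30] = 2*a + 11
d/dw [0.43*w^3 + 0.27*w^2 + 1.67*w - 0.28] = 1.29*w^2 + 0.54*w + 1.67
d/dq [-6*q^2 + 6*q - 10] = 6 - 12*q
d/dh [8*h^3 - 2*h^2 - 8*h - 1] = 24*h^2 - 4*h - 8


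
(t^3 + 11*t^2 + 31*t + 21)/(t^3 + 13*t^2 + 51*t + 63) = (t + 1)/(t + 3)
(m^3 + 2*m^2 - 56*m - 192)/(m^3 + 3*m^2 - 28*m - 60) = (m^2 - 4*m - 32)/(m^2 - 3*m - 10)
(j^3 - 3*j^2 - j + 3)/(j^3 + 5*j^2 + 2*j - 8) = (j^2 - 2*j - 3)/(j^2 + 6*j + 8)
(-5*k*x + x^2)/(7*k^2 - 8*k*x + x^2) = x*(-5*k + x)/(7*k^2 - 8*k*x + x^2)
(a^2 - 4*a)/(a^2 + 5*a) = (a - 4)/(a + 5)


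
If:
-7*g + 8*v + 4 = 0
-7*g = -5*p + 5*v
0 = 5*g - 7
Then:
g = 7/5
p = 537/200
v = 29/40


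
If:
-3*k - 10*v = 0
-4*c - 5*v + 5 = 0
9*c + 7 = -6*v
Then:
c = -65/21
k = -730/63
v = 73/21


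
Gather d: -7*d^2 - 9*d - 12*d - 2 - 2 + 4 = -7*d^2 - 21*d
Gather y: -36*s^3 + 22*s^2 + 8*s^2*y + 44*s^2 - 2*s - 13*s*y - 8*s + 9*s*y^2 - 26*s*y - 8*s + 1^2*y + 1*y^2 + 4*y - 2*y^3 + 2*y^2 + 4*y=-36*s^3 + 66*s^2 - 18*s - 2*y^3 + y^2*(9*s + 3) + y*(8*s^2 - 39*s + 9)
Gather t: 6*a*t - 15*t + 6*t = t*(6*a - 9)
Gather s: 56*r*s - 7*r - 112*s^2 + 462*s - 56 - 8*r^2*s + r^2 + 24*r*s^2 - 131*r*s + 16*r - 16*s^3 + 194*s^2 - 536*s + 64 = r^2 + 9*r - 16*s^3 + s^2*(24*r + 82) + s*(-8*r^2 - 75*r - 74) + 8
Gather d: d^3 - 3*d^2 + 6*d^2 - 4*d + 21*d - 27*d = d^3 + 3*d^2 - 10*d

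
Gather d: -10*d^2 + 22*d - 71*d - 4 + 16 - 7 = -10*d^2 - 49*d + 5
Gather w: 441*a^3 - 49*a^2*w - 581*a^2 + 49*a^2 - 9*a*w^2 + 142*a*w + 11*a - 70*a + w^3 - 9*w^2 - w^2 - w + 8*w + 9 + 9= 441*a^3 - 532*a^2 - 59*a + w^3 + w^2*(-9*a - 10) + w*(-49*a^2 + 142*a + 7) + 18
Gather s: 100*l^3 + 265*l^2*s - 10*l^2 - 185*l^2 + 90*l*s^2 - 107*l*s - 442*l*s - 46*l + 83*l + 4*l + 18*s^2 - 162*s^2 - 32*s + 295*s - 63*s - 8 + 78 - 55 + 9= 100*l^3 - 195*l^2 + 41*l + s^2*(90*l - 144) + s*(265*l^2 - 549*l + 200) + 24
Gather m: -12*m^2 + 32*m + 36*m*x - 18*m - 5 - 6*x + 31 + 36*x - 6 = -12*m^2 + m*(36*x + 14) + 30*x + 20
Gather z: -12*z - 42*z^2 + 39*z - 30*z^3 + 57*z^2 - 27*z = -30*z^3 + 15*z^2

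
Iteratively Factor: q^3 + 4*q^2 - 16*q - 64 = (q - 4)*(q^2 + 8*q + 16) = (q - 4)*(q + 4)*(q + 4)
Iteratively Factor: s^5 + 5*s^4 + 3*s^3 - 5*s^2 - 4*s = (s + 4)*(s^4 + s^3 - s^2 - s) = (s + 1)*(s + 4)*(s^3 - s) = (s + 1)^2*(s + 4)*(s^2 - s) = s*(s + 1)^2*(s + 4)*(s - 1)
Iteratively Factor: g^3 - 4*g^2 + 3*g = (g)*(g^2 - 4*g + 3) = g*(g - 1)*(g - 3)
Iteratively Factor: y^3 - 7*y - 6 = (y + 1)*(y^2 - y - 6) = (y + 1)*(y + 2)*(y - 3)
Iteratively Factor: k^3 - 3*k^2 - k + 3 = (k - 1)*(k^2 - 2*k - 3) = (k - 1)*(k + 1)*(k - 3)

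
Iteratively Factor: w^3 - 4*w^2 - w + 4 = (w + 1)*(w^2 - 5*w + 4) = (w - 1)*(w + 1)*(w - 4)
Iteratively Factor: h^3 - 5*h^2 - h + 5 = (h - 1)*(h^2 - 4*h - 5) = (h - 5)*(h - 1)*(h + 1)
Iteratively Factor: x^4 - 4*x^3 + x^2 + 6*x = (x)*(x^3 - 4*x^2 + x + 6) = x*(x - 3)*(x^2 - x - 2) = x*(x - 3)*(x - 2)*(x + 1)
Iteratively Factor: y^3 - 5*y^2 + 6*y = (y - 3)*(y^2 - 2*y) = (y - 3)*(y - 2)*(y)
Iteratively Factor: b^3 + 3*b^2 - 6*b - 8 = (b + 1)*(b^2 + 2*b - 8) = (b + 1)*(b + 4)*(b - 2)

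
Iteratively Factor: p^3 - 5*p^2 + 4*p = (p - 4)*(p^2 - p) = (p - 4)*(p - 1)*(p)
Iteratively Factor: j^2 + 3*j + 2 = (j + 2)*(j + 1)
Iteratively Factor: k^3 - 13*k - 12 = (k + 1)*(k^2 - k - 12) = (k + 1)*(k + 3)*(k - 4)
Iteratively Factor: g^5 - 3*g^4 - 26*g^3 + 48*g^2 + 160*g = (g + 4)*(g^4 - 7*g^3 + 2*g^2 + 40*g) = g*(g + 4)*(g^3 - 7*g^2 + 2*g + 40) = g*(g - 5)*(g + 4)*(g^2 - 2*g - 8) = g*(g - 5)*(g + 2)*(g + 4)*(g - 4)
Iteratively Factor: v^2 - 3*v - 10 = (v + 2)*(v - 5)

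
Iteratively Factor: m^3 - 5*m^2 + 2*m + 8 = (m + 1)*(m^2 - 6*m + 8) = (m - 2)*(m + 1)*(m - 4)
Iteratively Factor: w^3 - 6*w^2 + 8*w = (w - 4)*(w^2 - 2*w) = (w - 4)*(w - 2)*(w)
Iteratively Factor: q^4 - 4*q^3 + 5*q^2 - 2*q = (q - 2)*(q^3 - 2*q^2 + q) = (q - 2)*(q - 1)*(q^2 - q) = q*(q - 2)*(q - 1)*(q - 1)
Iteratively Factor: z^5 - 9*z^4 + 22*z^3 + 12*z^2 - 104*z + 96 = (z - 4)*(z^4 - 5*z^3 + 2*z^2 + 20*z - 24) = (z - 4)*(z + 2)*(z^3 - 7*z^2 + 16*z - 12) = (z - 4)*(z - 2)*(z + 2)*(z^2 - 5*z + 6) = (z - 4)*(z - 2)^2*(z + 2)*(z - 3)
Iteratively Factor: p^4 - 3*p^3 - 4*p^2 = (p - 4)*(p^3 + p^2) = (p - 4)*(p + 1)*(p^2) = p*(p - 4)*(p + 1)*(p)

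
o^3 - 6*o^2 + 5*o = o*(o - 5)*(o - 1)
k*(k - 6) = k^2 - 6*k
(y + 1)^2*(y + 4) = y^3 + 6*y^2 + 9*y + 4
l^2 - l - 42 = (l - 7)*(l + 6)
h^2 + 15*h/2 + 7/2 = (h + 1/2)*(h + 7)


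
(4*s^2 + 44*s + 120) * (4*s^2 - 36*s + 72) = 16*s^4 + 32*s^3 - 816*s^2 - 1152*s + 8640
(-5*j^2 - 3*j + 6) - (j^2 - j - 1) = -6*j^2 - 2*j + 7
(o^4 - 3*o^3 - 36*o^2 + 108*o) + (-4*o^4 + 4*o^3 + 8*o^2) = -3*o^4 + o^3 - 28*o^2 + 108*o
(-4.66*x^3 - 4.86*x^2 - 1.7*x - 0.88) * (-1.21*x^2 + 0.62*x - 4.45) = 5.6386*x^5 + 2.9914*x^4 + 19.7808*x^3 + 21.6378*x^2 + 7.0194*x + 3.916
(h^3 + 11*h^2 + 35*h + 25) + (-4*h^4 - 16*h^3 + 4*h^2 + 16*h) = -4*h^4 - 15*h^3 + 15*h^2 + 51*h + 25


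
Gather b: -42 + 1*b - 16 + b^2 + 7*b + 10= b^2 + 8*b - 48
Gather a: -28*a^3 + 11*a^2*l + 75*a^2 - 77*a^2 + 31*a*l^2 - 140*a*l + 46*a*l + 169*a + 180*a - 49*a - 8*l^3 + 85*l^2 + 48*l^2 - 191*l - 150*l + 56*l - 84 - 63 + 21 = -28*a^3 + a^2*(11*l - 2) + a*(31*l^2 - 94*l + 300) - 8*l^3 + 133*l^2 - 285*l - 126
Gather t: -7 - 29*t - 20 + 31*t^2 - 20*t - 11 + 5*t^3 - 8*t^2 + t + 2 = 5*t^3 + 23*t^2 - 48*t - 36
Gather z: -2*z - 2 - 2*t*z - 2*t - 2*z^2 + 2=-2*t - 2*z^2 + z*(-2*t - 2)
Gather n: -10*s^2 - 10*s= -10*s^2 - 10*s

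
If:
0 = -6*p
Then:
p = 0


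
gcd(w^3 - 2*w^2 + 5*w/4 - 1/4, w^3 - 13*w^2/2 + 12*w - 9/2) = w - 1/2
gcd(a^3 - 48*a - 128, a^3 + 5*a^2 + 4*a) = a + 4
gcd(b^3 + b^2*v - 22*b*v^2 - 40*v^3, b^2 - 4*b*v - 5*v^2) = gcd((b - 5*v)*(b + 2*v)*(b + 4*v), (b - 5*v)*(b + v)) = -b + 5*v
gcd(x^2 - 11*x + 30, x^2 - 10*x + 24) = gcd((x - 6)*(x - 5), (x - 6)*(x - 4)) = x - 6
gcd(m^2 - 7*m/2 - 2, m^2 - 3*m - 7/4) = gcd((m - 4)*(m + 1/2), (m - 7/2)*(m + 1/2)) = m + 1/2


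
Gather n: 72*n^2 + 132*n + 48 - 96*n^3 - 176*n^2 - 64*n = -96*n^3 - 104*n^2 + 68*n + 48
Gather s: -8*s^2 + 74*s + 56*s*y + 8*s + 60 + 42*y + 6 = -8*s^2 + s*(56*y + 82) + 42*y + 66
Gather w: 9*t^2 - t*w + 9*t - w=9*t^2 + 9*t + w*(-t - 1)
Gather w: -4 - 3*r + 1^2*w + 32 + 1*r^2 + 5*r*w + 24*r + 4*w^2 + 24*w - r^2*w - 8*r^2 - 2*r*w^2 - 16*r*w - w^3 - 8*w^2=-7*r^2 + 21*r - w^3 + w^2*(-2*r - 4) + w*(-r^2 - 11*r + 25) + 28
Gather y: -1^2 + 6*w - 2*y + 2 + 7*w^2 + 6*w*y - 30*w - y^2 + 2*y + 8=7*w^2 + 6*w*y - 24*w - y^2 + 9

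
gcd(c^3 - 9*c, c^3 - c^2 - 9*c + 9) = c^2 - 9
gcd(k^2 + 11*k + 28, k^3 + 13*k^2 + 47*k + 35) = k + 7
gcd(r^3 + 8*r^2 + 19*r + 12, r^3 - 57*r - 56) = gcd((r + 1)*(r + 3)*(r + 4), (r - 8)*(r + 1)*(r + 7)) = r + 1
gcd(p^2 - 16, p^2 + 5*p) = 1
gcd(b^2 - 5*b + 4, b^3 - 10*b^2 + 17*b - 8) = b - 1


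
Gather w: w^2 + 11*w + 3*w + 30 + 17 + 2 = w^2 + 14*w + 49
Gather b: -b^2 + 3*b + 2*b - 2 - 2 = -b^2 + 5*b - 4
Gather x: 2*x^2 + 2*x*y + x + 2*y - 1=2*x^2 + x*(2*y + 1) + 2*y - 1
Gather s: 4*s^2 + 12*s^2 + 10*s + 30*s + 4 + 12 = 16*s^2 + 40*s + 16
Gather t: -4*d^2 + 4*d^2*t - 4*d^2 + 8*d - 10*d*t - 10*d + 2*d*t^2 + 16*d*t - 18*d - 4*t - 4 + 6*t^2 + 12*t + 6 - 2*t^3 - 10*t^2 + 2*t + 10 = -8*d^2 - 20*d - 2*t^3 + t^2*(2*d - 4) + t*(4*d^2 + 6*d + 10) + 12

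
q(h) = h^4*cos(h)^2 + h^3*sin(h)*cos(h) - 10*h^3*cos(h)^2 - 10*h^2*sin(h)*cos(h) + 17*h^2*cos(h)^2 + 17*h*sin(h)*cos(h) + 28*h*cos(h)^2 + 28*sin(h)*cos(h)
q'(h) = -2*h^4*sin(h)*cos(h) - h^3*sin(h)^2 + 20*h^3*sin(h)*cos(h) + 5*h^3*cos(h)^2 + 10*h^2*sin(h)^2 - 31*h^2*sin(h)*cos(h) - 40*h^2*cos(h)^2 - 17*h*sin(h)^2 - 76*h*sin(h)*cos(h) + 51*h*cos(h)^2 - 28*sin(h)^2 + 17*sin(h)*cos(h) + 56*cos(h)^2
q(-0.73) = -8.91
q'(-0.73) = -30.54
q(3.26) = 39.28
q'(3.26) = -40.30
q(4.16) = -3.73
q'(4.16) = -13.62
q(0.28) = 16.77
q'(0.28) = 58.00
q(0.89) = 30.23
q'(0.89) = -23.17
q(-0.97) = -0.92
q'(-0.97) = -31.57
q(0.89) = 30.23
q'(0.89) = -23.17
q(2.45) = 23.41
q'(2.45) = 64.07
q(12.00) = 4207.99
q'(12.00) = 7932.96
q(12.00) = 4207.99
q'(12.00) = 7932.96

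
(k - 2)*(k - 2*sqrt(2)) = k^2 - 2*sqrt(2)*k - 2*k + 4*sqrt(2)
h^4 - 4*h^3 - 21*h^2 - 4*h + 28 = (h - 7)*(h - 1)*(h + 2)^2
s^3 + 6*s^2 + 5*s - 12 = (s - 1)*(s + 3)*(s + 4)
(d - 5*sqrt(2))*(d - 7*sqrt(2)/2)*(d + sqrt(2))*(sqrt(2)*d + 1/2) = sqrt(2)*d^4 - 29*d^3/2 + 57*sqrt(2)*d^2/4 + 79*d + 35*sqrt(2)/2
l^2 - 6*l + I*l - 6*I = (l - 6)*(l + I)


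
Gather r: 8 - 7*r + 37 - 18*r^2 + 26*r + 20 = -18*r^2 + 19*r + 65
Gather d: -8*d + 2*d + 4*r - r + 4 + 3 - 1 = -6*d + 3*r + 6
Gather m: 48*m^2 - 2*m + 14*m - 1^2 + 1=48*m^2 + 12*m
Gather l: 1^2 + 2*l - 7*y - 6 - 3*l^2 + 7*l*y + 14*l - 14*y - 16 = -3*l^2 + l*(7*y + 16) - 21*y - 21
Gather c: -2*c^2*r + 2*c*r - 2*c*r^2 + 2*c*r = -2*c^2*r + c*(-2*r^2 + 4*r)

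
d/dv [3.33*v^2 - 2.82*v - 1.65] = 6.66*v - 2.82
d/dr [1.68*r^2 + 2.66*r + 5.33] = 3.36*r + 2.66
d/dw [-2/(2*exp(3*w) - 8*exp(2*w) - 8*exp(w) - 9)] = (12*exp(2*w) - 32*exp(w) - 16)*exp(w)/(-2*exp(3*w) + 8*exp(2*w) + 8*exp(w) + 9)^2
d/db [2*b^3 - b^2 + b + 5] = 6*b^2 - 2*b + 1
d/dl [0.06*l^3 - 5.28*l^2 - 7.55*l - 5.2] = 0.18*l^2 - 10.56*l - 7.55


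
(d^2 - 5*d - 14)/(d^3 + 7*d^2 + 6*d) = (d^2 - 5*d - 14)/(d*(d^2 + 7*d + 6))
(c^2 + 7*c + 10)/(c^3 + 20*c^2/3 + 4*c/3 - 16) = 3*(c + 5)/(3*c^2 + 14*c - 24)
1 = 1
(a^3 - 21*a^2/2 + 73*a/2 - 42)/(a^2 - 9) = (a^2 - 15*a/2 + 14)/(a + 3)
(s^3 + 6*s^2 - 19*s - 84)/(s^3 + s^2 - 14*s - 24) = (s + 7)/(s + 2)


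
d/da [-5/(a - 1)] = 5/(a - 1)^2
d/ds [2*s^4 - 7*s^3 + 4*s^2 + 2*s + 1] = 8*s^3 - 21*s^2 + 8*s + 2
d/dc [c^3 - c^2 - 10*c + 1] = 3*c^2 - 2*c - 10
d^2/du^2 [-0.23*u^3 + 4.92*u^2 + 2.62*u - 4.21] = 9.84 - 1.38*u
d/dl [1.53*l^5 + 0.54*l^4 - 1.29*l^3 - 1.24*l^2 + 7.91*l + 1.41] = 7.65*l^4 + 2.16*l^3 - 3.87*l^2 - 2.48*l + 7.91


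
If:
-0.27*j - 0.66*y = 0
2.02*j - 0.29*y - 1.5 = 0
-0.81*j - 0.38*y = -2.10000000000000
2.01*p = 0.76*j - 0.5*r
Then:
No Solution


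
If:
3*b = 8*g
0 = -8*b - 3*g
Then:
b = 0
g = 0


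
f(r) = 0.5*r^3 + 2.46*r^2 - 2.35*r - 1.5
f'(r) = 1.5*r^2 + 4.92*r - 2.35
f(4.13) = 65.98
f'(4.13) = 43.55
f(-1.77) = 7.59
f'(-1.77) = -6.36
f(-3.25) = 14.96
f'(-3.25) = -2.50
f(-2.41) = 11.45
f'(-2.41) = -5.50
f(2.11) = 9.19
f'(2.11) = 14.71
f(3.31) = 35.81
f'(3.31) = 30.37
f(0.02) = -1.55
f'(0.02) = -2.25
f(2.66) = 19.07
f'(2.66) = 21.35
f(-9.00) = -145.59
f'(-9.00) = 74.87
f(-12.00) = -483.06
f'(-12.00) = 154.61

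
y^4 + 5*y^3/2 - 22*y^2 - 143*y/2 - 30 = (y - 5)*(y + 1/2)*(y + 3)*(y + 4)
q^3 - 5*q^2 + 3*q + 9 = (q - 3)^2*(q + 1)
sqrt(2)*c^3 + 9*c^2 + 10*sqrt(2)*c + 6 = (c + sqrt(2))*(c + 3*sqrt(2))*(sqrt(2)*c + 1)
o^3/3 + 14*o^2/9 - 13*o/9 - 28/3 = (o/3 + 1)*(o - 7/3)*(o + 4)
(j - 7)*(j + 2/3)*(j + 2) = j^3 - 13*j^2/3 - 52*j/3 - 28/3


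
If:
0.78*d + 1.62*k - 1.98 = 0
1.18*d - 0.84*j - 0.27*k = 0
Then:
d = 2.53846153846154 - 2.07692307692308*k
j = 3.56593406593407 - 3.23901098901099*k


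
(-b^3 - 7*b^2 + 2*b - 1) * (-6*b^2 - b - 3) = 6*b^5 + 43*b^4 - 2*b^3 + 25*b^2 - 5*b + 3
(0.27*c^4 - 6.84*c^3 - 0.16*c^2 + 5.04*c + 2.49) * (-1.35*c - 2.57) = -0.3645*c^5 + 8.5401*c^4 + 17.7948*c^3 - 6.3928*c^2 - 16.3143*c - 6.3993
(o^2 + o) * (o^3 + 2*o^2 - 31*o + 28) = o^5 + 3*o^4 - 29*o^3 - 3*o^2 + 28*o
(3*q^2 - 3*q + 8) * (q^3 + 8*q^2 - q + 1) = 3*q^5 + 21*q^4 - 19*q^3 + 70*q^2 - 11*q + 8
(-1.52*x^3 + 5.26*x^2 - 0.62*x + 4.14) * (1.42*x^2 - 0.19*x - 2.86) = -2.1584*x^5 + 7.758*x^4 + 2.4674*x^3 - 9.047*x^2 + 0.9866*x - 11.8404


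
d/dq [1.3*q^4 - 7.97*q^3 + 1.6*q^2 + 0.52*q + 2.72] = 5.2*q^3 - 23.91*q^2 + 3.2*q + 0.52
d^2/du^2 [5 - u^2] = -2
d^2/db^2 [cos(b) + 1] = -cos(b)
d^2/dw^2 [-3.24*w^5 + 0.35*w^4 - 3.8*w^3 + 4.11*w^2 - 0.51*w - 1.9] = -64.8*w^3 + 4.2*w^2 - 22.8*w + 8.22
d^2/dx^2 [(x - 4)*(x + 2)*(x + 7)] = 6*x + 10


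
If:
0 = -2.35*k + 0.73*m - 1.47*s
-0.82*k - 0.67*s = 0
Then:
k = -0.817073170731707*s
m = -0.616605412629469*s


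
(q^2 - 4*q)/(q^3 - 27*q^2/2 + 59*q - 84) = 2*q/(2*q^2 - 19*q + 42)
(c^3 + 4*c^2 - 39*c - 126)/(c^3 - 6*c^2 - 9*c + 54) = (c + 7)/(c - 3)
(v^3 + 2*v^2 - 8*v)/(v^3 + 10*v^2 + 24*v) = (v - 2)/(v + 6)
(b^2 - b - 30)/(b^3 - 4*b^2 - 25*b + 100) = (b - 6)/(b^2 - 9*b + 20)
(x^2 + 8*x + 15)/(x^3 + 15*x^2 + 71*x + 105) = 1/(x + 7)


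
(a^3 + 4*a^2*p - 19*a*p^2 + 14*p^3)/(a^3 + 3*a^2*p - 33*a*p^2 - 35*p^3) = (-a^2 + 3*a*p - 2*p^2)/(-a^2 + 4*a*p + 5*p^2)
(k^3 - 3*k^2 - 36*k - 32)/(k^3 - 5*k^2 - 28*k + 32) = (k + 1)/(k - 1)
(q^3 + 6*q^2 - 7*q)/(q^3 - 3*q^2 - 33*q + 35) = q*(q + 7)/(q^2 - 2*q - 35)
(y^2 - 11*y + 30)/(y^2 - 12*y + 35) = (y - 6)/(y - 7)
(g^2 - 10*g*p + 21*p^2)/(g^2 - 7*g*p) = (g - 3*p)/g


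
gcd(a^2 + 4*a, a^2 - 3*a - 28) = a + 4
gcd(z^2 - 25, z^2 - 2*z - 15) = z - 5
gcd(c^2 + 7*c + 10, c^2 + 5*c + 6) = c + 2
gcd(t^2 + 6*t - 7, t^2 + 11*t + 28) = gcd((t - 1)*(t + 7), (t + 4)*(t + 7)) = t + 7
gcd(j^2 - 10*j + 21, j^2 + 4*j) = 1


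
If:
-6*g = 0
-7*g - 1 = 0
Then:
No Solution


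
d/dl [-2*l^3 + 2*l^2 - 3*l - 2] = -6*l^2 + 4*l - 3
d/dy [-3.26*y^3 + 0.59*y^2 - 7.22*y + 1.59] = -9.78*y^2 + 1.18*y - 7.22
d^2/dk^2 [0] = 0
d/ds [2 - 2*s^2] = -4*s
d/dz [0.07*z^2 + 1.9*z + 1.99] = 0.14*z + 1.9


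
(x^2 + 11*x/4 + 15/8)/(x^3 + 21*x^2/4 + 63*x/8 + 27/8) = (4*x + 5)/(4*x^2 + 15*x + 9)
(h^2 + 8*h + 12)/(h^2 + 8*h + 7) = (h^2 + 8*h + 12)/(h^2 + 8*h + 7)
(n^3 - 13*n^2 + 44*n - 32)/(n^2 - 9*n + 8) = n - 4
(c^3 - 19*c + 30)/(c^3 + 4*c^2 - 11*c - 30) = (c - 2)/(c + 2)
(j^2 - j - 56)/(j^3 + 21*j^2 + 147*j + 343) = (j - 8)/(j^2 + 14*j + 49)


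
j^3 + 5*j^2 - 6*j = j*(j - 1)*(j + 6)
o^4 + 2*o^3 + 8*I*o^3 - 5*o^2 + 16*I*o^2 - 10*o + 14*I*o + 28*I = (o + 2)*(o - I)*(o + 2*I)*(o + 7*I)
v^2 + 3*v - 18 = (v - 3)*(v + 6)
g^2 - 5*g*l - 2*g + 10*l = (g - 2)*(g - 5*l)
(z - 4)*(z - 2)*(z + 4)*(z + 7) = z^4 + 5*z^3 - 30*z^2 - 80*z + 224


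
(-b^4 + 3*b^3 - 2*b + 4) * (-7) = 7*b^4 - 21*b^3 + 14*b - 28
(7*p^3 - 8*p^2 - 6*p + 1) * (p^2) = 7*p^5 - 8*p^4 - 6*p^3 + p^2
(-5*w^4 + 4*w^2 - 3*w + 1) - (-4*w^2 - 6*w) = -5*w^4 + 8*w^2 + 3*w + 1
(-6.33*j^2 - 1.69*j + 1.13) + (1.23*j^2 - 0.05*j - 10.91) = -5.1*j^2 - 1.74*j - 9.78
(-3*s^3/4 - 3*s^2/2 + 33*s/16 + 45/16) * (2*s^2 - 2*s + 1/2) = -3*s^5/2 - 3*s^4/2 + 27*s^3/4 + 3*s^2/4 - 147*s/32 + 45/32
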